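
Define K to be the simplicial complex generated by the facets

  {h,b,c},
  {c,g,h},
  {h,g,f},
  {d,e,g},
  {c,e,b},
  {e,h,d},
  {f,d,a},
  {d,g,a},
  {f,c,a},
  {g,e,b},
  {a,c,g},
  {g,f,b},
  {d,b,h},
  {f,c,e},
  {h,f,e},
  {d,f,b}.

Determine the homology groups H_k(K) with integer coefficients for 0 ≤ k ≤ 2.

H_0 ≅ Z,  H_1 ≅ Z^2,  H_2 ≅ Z.

We work with the vertex ordering a < b < c < d < e < f < g < h. The simplices of K, each written with vertices in increasing order, are:

  0-simplices (8): a, b, c, d, e, f, g, h
  1-simplices (24): ac, ad, af, ag, bc, bd, be, bf, bg, bh, ce, cf, cg, ch, de, df, dg, dh, ef, eg, eh, fg, fh, gh
  2-simplices (16): acf, acg, adf, adg, bce, bch, bdf, bdh, beg, bfg, cef, cgh, deg, deh, efh, fgh

Hence C_0 ≅ Z^8, C_1 ≅ Z^24, C_2 ≅ Z^16.

The boundary map ∂_1: C_1 → C_0 is given by ∂[p,q] = [q] − [p].
The resulting 8×24 matrix has rank 7, and its Smith normal form has invariant factors (1,1,1,1,1,1,1).

Boundary ∂_2: C_2 → C_1 sends each 2-simplex [p,q,r] to [q,r] − [p,r] + [p,q]. For instance
  ∂fgh = gh − fh + fg,
  ∂bdf = df − bf + bd.
This gives a 24×16 integer matrix of rank 15; reducing to Smith normal form yields diagonal entries (1,1,1,1,1,1,1,1,1,1,1,1,1,1,1).

Reading off H_k = ker ∂_k / im ∂_{k+1}:

  H_0: rank C_0 − rank ∂_1 = 8 − 7 = 1, and the invariant factors of ∂_1 are all 1, so H_0 = Z.
  H_1: rank ker ∂_1 − rank ∂_2 = (24 − 7) − 15 = 2, and the invariant factors of ∂_2 are all 1, so H_1 = Z^2.
  H_2: rank ker ∂_2 − rank ∂_3 = (16 − 15) − 0 = 1, and there is no ∂_3, so H_2 = Z.

As a check, the Euler characteristic is 8 − 24 + 16 = 0, which agrees with 1 − 2 + 1 = 0.
(K is a triangulation of the torus T^2.)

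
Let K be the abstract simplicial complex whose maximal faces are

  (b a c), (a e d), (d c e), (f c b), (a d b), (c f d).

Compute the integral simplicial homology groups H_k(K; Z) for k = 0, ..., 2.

K has 6 vertices, 12 edges, 6 triangles.
rank ∂_0 = 0, rank ∂_1 = 5 ⇒ b_0 = 6 − 0 − 5 = 1; all invariant factors of ∂_1 are 1 so no torsion. So H_0 = Z.
rank ∂_1 = 5, rank ∂_2 = 6 ⇒ b_1 = 12 − 5 − 6 = 1; all invariant factors of ∂_2 are 1 so no torsion. So H_1 = Z.
rank ∂_2 = 6, rank ∂_3 = 0 ⇒ b_2 = 6 − 6 − 0 = 0. So H_2 = 0.

H_0 ≅ Z,  H_1 ≅ Z,  H_2 = 0.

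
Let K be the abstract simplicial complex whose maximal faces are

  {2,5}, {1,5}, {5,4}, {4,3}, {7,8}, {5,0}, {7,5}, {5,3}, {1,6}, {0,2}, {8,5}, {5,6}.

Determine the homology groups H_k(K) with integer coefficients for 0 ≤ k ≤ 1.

H_0 = Z,  H_1 = Z^4.

Fix the vertex order 0 < 1 < 2 < 3 < 4 < 5 < 6 < 7 < 8 and write every simplex with vertices in increasing order. Then dim K = 1 and the simplices of K are:

  0-simplices (9): [0], [1], [2], [3], [4], [5], [6], [7], [8]
  1-simplices (12): [0,2], [0,5], [1,5], [1,6], [2,5], [3,4], [3,5], [4,5], [5,6], [5,7], [5,8], [7,8]

giving chain groups C_0 ≅ Z^9, C_1 ≅ Z^12.

Boundary ∂_1: C_1 → C_0 sends each edge [p,q] (with p < q) to q − p.
As a 9×12 matrix over Z this has rank 8, with invariant factors (1,1,1,1,1,1,1,1).

From H_k ≅ ker(∂_k) / im(∂_{k+1}) we obtain:

  H_0: rank C_0 − rank ∂_1 = 9 − 8 = 1, and the invariant factors of ∂_1 are all 1, so H_0 ≅ Z.
  H_1: rank ker ∂_1 − rank ∂_2 = (12 − 8) − 0 = 4, and there is no ∂_2, so H_1 ≅ Z^4.

(K is a triangulation of a wedge of 4 circles.)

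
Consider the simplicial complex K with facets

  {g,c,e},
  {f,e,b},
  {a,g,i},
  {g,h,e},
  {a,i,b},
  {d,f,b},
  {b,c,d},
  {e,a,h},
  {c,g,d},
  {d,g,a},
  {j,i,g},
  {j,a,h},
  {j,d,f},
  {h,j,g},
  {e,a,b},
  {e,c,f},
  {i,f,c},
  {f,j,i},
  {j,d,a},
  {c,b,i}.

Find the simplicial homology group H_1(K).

Take the total order a < b < c < d < e < f < g < h < i < j on the vertex set. Then K (dimension 2) consists of the simplices:

  0-simplices (10): a, b, c, d, e, f, g, h, i, j
  1-simplices (30): ab, ad, ae, ag, ah, ai, aj, bc, bd, be, bf, bi, cd, ce, cf, cg, ci, df, dg, dj, ef, eg, eh, fi, fj, gh, gi, gj, hj, ij
  2-simplices (20): abe, abi, adg, adj, aeh, agi, ahj, bcd, bci, bdf, bef, cdg, cef, ceg, cfi, dfj, egh, fij, ghj, gij

giving chain groups C_0 ≅ Z^10, C_1 ≅ Z^30, C_2 ≅ Z^20.

Boundary ∂_1: C_1 → C_0 maps an edge to its endpoints' difference, ∂[p,q] = q − p. For instance
  ∂aj = j − a.
The 10×30 boundary matrix has rank 9 and Smith normal form diag(1,1,1,1,1,1,1,1,1).

Boundary ∂_2: C_2 → C_1 sends each 2-simplex [p,q,r] to [q,r] − [p,r] + [p,q]. For instance
  ∂gij = ij − gj + gi,
  ∂cef = ef − cf + ce.
The 30×20 boundary matrix has rank 20 and Smith normal form diag(1,1,1,1,1,1,1,1,1,1,1,1,1,1,1,1,1,1,1,2).

Computing H_k = (kernel of ∂_k) / (image of ∂_{k+1}):

  H_1: rank ker ∂_1 − rank ∂_2 = (30 − 9) − 20 = 1, and ∂_2 has invariant factor 2 > 1, so H_1 ≅ Z × Z/2.

H_1 ≅ Z × Z/2.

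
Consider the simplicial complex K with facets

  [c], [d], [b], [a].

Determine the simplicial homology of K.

Order the vertices as a < b < c < d. Listing each simplex with vertices in this order, K has dimension 0 with simplices:

  0-simplices (4): a, b, c, d

giving chain groups C_0 ≅ Z^4.

From H_k ≅ ker(∂_k) / im(∂_{k+1}) we obtain:

  H_0: rank C_0 − rank ∂_1 = 4 − 0 = 4, and there is no ∂_1, so H_0 ≅ Z^4.

H_0 = Z^4.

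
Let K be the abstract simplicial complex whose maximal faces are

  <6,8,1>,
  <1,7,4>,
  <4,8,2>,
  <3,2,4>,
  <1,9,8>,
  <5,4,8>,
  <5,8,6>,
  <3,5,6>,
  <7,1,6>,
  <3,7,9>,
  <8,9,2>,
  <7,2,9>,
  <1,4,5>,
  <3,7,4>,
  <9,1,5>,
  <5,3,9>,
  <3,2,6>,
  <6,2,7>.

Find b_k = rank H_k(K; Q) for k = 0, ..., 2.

b_0 = 1, b_1 = 1, b_2 = 0.

Fix the vertex order 1 < 2 < 3 < 4 < 5 < 6 < 7 < 8 < 9 and write every simplex with vertices in increasing order. Then dim K = 2 and the simplices of K are:

  0-simplices (9): [1], [2], [3], [4], [5], [6], [7], [8], [9]
  1-simplices (27): (27 of them)
  2-simplices (18): [1,4,5], [1,4,7], [1,5,9], [1,6,7], [1,6,8], [1,8,9], [2,3,4], [2,3,6], [2,4,8], [2,6,7], [2,7,9], [2,8,9], [3,4,7], [3,5,6], [3,5,9], [3,7,9], [4,5,8], [5,6,8]

so the chain groups are C_0 ≅ Z^9, C_1 ≅ Z^27, C_2 ≅ Z^18.

The boundary map ∂_1: C_1 → C_0 maps an edge to its endpoints' difference, ∂[p,q] = q − p. For instance
  ∂[5,6] = [6] − [5].
As a 9×27 matrix over Z this has rank 8, with invariant factors (1,1,1,1,1,1,1,1).

∂_2: C_2 → C_1 acts by ∂[p,q,r] = [q,r] − [p,r] + [p,q]. For instance
  ∂[1,8,9] = [8,9] − [1,9] + [1,8],
  ∂[2,3,4] = [3,4] − [2,4] + [2,3].
The resulting 27×18 matrix has rank 18, and its Smith normal form has invariant factors (1,1,1,1,1,1,1,1,1,1,1,1,1,1,1,1,1,2).

From H_k ≅ ker(∂_k) / im(∂_{k+1}) we obtain:

  H_0: rank C_0 − rank ∂_1 = 9 − 8 = 1, and the invariant factors of ∂_1 are all 1, so H_0 = Z.
  H_1: rank ker ∂_1 − rank ∂_2 = (27 − 8) − 18 = 1, and ∂_2 has invariant factor 2 > 1, so H_1 = Z ⊕ Z/2Z.
  H_2: rank ker ∂_2 − rank ∂_3 = (18 − 18) − 0 = 0, and there is no ∂_3, so H_2 = 0.

(K is a triangulation of the Klein bottle.)

Hence the Betti numbers are b_0 = 1, b_1 = 1, b_2 = 0.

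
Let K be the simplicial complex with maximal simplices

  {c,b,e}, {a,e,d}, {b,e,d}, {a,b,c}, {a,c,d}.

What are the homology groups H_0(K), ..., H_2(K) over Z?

H_0 = Z,  H_1 = Z,  H_2 = 0.

We work with the vertex ordering a < b < c < d < e. The simplices of K, each written with vertices in increasing order, are:

  0-simplices (5): a, b, c, d, e
  1-simplices (10): ab, ac, ad, ae, bc, bd, be, cd, ce, de
  2-simplices (5): abc, acd, ade, bce, bde

Hence C_0 ≅ Z^5, C_1 ≅ Z^10, C_2 ≅ Z^5.

∂_1: C_1 → C_0 maps an edge to its endpoints' difference, ∂[p,q] = q − p. For instance
  ∂bc = c − b.
This gives a 5×10 integer matrix of rank 4; reducing to Smith normal form yields diagonal entries (1,1,1,1).

∂_2: C_2 → C_1 maps a triangle to the signed sum of its edges. For instance
  ∂acd = cd − ad + ac,
  ∂bce = ce − be + bc.
This gives a 10×5 integer matrix of rank 5; reducing to Smith normal form yields diagonal entries (1,1,1,1,1).

Reading off H_k = ker ∂_k / im ∂_{k+1}:

  H_0: rank C_0 − rank ∂_1 = 5 − 4 = 1, and the invariant factors of ∂_1 are all 1, so H_0 = Z.
  H_1: rank ker ∂_1 − rank ∂_2 = (10 − 4) − 5 = 1, and the invariant factors of ∂_2 are all 1, so H_1 = Z.
  H_2: rank ker ∂_2 − rank ∂_3 = (5 − 5) − 0 = 0, and there is no ∂_3, so H_2 = 0.

As a check, the Euler characteristic is 5 − 10 + 5 = 0, which agrees with 1 − 1 + 0 = 0.
(K is a triangulation of the Möbius band.)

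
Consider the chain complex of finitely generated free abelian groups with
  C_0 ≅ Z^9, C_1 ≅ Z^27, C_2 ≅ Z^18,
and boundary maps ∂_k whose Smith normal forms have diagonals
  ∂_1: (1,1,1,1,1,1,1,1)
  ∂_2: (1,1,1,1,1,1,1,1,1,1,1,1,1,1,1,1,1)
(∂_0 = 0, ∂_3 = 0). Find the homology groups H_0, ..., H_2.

H_0 ≅ Z,  H_1 ≅ Z^2,  H_2 ≅ Z.

H_0: b_0 = 9 − 0 − 8 = 1; torsion from ∂_1 factors > 1: none. So H_0 ≅ Z.
H_1: b_1 = 27 − 8 − 17 = 2; torsion from ∂_2 factors > 1: none. So H_1 ≅ Z^2.
H_2: b_2 = 18 − 17 − 0 = 1; torsion from ∂_3 factors > 1: none. So H_2 ≅ Z.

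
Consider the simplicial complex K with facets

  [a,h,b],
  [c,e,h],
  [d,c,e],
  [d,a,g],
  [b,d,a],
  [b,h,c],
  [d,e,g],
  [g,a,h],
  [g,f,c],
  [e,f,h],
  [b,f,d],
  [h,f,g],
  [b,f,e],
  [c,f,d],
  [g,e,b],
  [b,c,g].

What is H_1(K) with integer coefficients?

H_1 ≅ Z^2.

Order the vertices as a < b < c < d < e < f < g < h. Listing each simplex with vertices in this order, K has dimension 2 with simplices:

  0-simplices (8): a, b, c, d, e, f, g, h
  1-simplices (24): ab, ad, ag, ah, bc, bd, be, bf, bg, bh, cd, ce, cf, cg, ch, de, df, dg, ef, eg, eh, fg, fh, gh
  2-simplices (16): abd, abh, adg, agh, bcg, bch, bdf, bef, beg, cde, cdf, ceh, cfg, deg, efh, fgh

Hence C_0 ≅ Z^8, C_1 ≅ Z^24, C_2 ≅ Z^16.

Boundary ∂_1: C_1 → C_0 maps an edge to its endpoints' difference, ∂[p,q] = q − p. For instance
  ∂cf = f − c.
This gives a 8×24 integer matrix of rank 7; reducing to Smith normal form yields diagonal entries (1,1,1,1,1,1,1).

Boundary ∂_2: C_2 → C_1 acts by ∂[p,q,r] = [q,r] − [p,r] + [p,q]. For instance
  ∂fgh = gh − fh + fg,
  ∂ceh = eh − ch + ce.
The 24×16 boundary matrix has rank 15 and Smith normal form diag(1,1,1,1,1,1,1,1,1,1,1,1,1,1,1).

Now H_k = ker ∂_k / im ∂_{k+1}, so:

  H_1: rank ker ∂_1 − rank ∂_2 = (24 − 7) − 15 = 2, and the invariant factors of ∂_2 are all 1, so H_1 = Z^2.

(K is a triangulation of the torus T^2.)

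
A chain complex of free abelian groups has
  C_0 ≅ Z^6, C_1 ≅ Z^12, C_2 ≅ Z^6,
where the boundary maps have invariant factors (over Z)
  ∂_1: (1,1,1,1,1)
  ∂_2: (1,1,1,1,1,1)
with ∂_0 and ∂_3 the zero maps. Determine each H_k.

H_0: b_0 = 6 − 0 − 5 = 1; torsion from ∂_1 factors > 1: none. So H_0 ≅ Z.
H_1: b_1 = 12 − 5 − 6 = 1; torsion from ∂_2 factors > 1: none. So H_1 ≅ Z.
H_2: b_2 = 6 − 6 − 0 = 0; torsion from ∂_3 factors > 1: none. So H_2 ≅ 0.

H_0 ≅ Z,  H_1 ≅ Z,  H_2 = 0.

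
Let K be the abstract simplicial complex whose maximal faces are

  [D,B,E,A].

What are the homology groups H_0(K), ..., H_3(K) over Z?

H_0 = Z,  H_1 = 0,  H_2 = 0,  H_3 = 0.

Take the total order A < B < D < E on the vertex set. Then K (dimension 3) consists of the simplices:

  0-simplices (4): A, B, D, E
  1-simplices (6): AB, AD, AE, BD, BE, DE
  2-simplices (4): ABD, ABE, ADE, BDE
  3-simplices (1): ABDE

Hence C_0 ≅ Z^4, C_1 ≅ Z^6, C_2 ≅ Z^4, C_3 ≅ Z^1.

The boundary map ∂_1: C_1 → C_0 maps an edge to its endpoints' difference, ∂[p,q] = q − p. For instance
  ∂AB = B − A.
This gives a 4×6 integer matrix of rank 3; reducing to Smith normal form yields diagonal entries (1,1,1).

Boundary ∂_2: C_2 → C_1 sends each 2-simplex [p,q,r] to [q,r] − [p,r] + [p,q]. For instance
  ∂ABD = BD − AD + AB,
  ∂ABE = BE − AE + AB.
As a 6×4 matrix over Z this has rank 3, with invariant factors (1,1,1).

∂_3: C_3 → C_2 sends each 3-simplex σ to the alternating sum Σ_i (−1)^i (σ with its i-th vertex removed). For instance
  ∂ABDE = BDE − ADE + ABE − ABD.
The 4×1 boundary matrix has rank 1 and Smith normal form diag(1).

Computing H_k = (kernel of ∂_k) / (image of ∂_{k+1}):

  H_0: rank C_0 − rank ∂_1 = 4 − 3 = 1, and the invariant factors of ∂_1 are all 1, so H_0 = Z.
  H_1: rank ker ∂_1 − rank ∂_2 = (6 − 3) − 3 = 0, and the invariant factors of ∂_2 are all 1, so H_1 = 0.
  H_2: rank ker ∂_2 − rank ∂_3 = (4 − 3) − 1 = 0, and the invariant factors of ∂_3 are all 1, so H_2 = 0.
  H_3: rank ker ∂_3 − rank ∂_4 = (1 − 1) − 0 = 0, and there is no ∂_4, so H_3 = 0.

As a check, the Euler characteristic is 4 − 6 + 4 − 1 = 1, which agrees with 1 − 0 + 0 − 0 = 1.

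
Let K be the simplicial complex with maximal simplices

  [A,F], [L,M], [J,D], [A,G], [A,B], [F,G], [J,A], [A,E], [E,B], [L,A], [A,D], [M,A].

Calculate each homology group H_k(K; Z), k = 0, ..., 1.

K has 9 vertices, 12 edges.
rank ∂_0 = 0, rank ∂_1 = 8 ⇒ b_0 = 9 − 0 − 8 = 1; all invariant factors of ∂_1 are 1 so no torsion. So H_0 = Z.
rank ∂_1 = 8, rank ∂_2 = 0 ⇒ b_1 = 12 − 8 − 0 = 4. So H_1 = Z^4.

H_0 = Z,  H_1 = Z^4.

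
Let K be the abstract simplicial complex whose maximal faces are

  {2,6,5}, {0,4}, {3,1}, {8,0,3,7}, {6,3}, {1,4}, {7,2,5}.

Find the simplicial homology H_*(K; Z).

We work with the vertex ordering 0 < 1 < 2 < 3 < 4 < 5 < 6 < 7 < 8. The simplices of K, each written with vertices in increasing order, are:

  0-simplices (9): [0], [1], [2], [3], [4], [5], [6], [7], [8]
  1-simplices (15): [0,3], [0,4], [0,7], [0,8], [1,3], [1,4], [2,5], [2,6], [2,7], [3,6], [3,7], [3,8], [5,6], [5,7], [7,8]
  2-simplices (6): [0,3,7], [0,3,8], [0,7,8], [2,5,6], [2,5,7], [3,7,8]
  3-simplices (1): [0,3,7,8]

giving chain groups C_0 ≅ Z^9, C_1 ≅ Z^15, C_2 ≅ Z^6, C_3 ≅ Z^1.

Boundary ∂_1: C_1 → C_0 maps an edge to its endpoints' difference, ∂[p,q] = q − p. For instance
  ∂[5,7] = [7] − [5].
The resulting 9×15 matrix has rank 8, and its Smith normal form has invariant factors (1,1,1,1,1,1,1,1).

Boundary ∂_2: C_2 → C_1 maps a triangle to the signed sum of its edges. For instance
  ∂[3,7,8] = [7,8] − [3,8] + [3,7],
  ∂[2,5,7] = [5,7] − [2,7] + [2,5].
As a 15×6 matrix over Z this has rank 5, with invariant factors (1,1,1,1,1).

Boundary ∂_3: C_3 → C_2 sends each 3-simplex σ to the alternating sum Σ_i (−1)^i (σ with its i-th vertex removed). For instance
  ∂[0,3,7,8] = [3,7,8] − [0,7,8] + [0,3,8] − [0,3,7].
As a 6×1 matrix over Z this has rank 1, with invariant factors (1).

Now H_k = ker ∂_k / im ∂_{k+1}, so:

  H_0: rank C_0 − rank ∂_1 = 9 − 8 = 1, and the invariant factors of ∂_1 are all 1, so H_0 ≅ Z.
  H_1: rank ker ∂_1 − rank ∂_2 = (15 − 8) − 5 = 2, and the invariant factors of ∂_2 are all 1, so H_1 ≅ Z^2.
  H_2: rank ker ∂_2 − rank ∂_3 = (6 − 5) − 1 = 0, and the invariant factors of ∂_3 are all 1, so H_2 ≅ 0.
  H_3: rank ker ∂_3 − rank ∂_4 = (1 − 1) − 0 = 0, and there is no ∂_4, so H_3 ≅ 0.

H_0 ≅ Z,  H_1 ≅ Z^2,  H_2 = 0,  H_3 = 0.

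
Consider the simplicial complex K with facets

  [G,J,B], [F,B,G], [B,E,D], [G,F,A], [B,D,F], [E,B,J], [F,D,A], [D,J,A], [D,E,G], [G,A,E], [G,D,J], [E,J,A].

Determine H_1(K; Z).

H_1 ≅ Z_2.

Take the total order A < B < D < E < F < G < J on the vertex set. Then K (dimension 2) consists of the simplices:

  0-simplices (7): A, B, D, E, F, G, J
  1-simplices (18): AD, AE, AF, AG, AJ, BD, BE, BF, BG, BJ, DE, DF, DG, DJ, EG, EJ, FG, GJ
  2-simplices (12): ADF, ADJ, AEG, AEJ, AFG, BDE, BDF, BEJ, BFG, BGJ, DEG, DGJ

giving chain groups C_0 ≅ Z^7, C_1 ≅ Z^18, C_2 ≅ Z^12.

Boundary ∂_1: C_1 → C_0 is given by ∂[p,q] = [q] − [p]. For instance
  ∂AE = E − A.
The resulting 7×18 matrix has rank 6, and its Smith normal form has invariant factors (1,1,1,1,1,1).

The boundary map ∂_2: C_2 → C_1 acts by ∂[p,q,r] = [q,r] − [p,r] + [p,q]. For instance
  ∂AEG = EG − AG + AE,
  ∂BGJ = GJ − BJ + BG.
The 18×12 boundary matrix has rank 12 and Smith normal form diag(1,1,1,1,1,1,1,1,1,1,1,2).

Now H_k = ker ∂_k / im ∂_{k+1}, so:

  H_1: rank ker ∂_1 − rank ∂_2 = (18 − 6) − 12 = 0, and ∂_2 has invariant factor 2 > 1, so H_1 ≅ Z_2.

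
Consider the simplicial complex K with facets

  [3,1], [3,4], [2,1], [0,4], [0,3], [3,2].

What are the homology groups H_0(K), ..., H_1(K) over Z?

H_0 = Z,  H_1 = Z^2.

We work with the vertex ordering 0 < 1 < 2 < 3 < 4. The simplices of K, each written with vertices in increasing order, are:

  0-simplices (5): [0], [1], [2], [3], [4]
  1-simplices (6): [0,3], [0,4], [1,2], [1,3], [2,3], [3,4]

so the chain groups are C_0 ≅ Z^5, C_1 ≅ Z^6.

The boundary map ∂_1: C_1 → C_0 sends each edge [p,q] (with p < q) to q − p. For instance
  ∂[0,4] = [4] − [0].
The resulting 5×6 matrix has rank 4, and its Smith normal form has invariant factors (1,1,1,1).

From H_k ≅ ker(∂_k) / im(∂_{k+1}) we obtain:

  H_0: rank C_0 − rank ∂_1 = 5 − 4 = 1, and the invariant factors of ∂_1 are all 1, so H_0 ≅ Z.
  H_1: rank ker ∂_1 − rank ∂_2 = (6 − 4) − 0 = 2, and there is no ∂_2, so H_1 ≅ Z^2.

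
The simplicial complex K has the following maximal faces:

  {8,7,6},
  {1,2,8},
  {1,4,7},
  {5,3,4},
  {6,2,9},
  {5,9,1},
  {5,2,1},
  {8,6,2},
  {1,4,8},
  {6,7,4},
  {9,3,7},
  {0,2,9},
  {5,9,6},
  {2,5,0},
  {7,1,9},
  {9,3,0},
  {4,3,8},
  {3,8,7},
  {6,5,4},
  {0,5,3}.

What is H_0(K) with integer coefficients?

Take the total order 0 < 1 < 2 < 3 < 4 < 5 < 6 < 7 < 8 < 9 on the vertex set. Then K (dimension 2) consists of the simplices:

  0-simplices (10): [0], [1], [2], [3], [4], [5], [6], [7], [8], [9]
  1-simplices (30): (30 of them)
  2-simplices (20): (20 of them)

Hence C_0 ≅ Z^10, C_1 ≅ Z^30, C_2 ≅ Z^20.

The boundary map ∂_1: C_1 → C_0 sends each edge [p,q] (with p < q) to q − p. For instance
  ∂[7,8] = [8] − [7].
The resulting 10×30 matrix has rank 9, and its Smith normal form has invariant factors (1,1,1,1,1,1,1,1,1).

The boundary map ∂_2: C_2 → C_1 sends each 2-simplex [p,q,r] to [q,r] − [p,r] + [p,q]. For instance
  ∂[0,3,5] = [3,5] − [0,5] + [0,3],
  ∂[6,7,8] = [7,8] − [6,8] + [6,7].
The 30×20 boundary matrix has rank 20 and Smith normal form diag(1,1,1,1,1,1,1,1,1,1,1,1,1,1,1,1,1,1,1,2).

Now H_k = ker ∂_k / im ∂_{k+1}, so:

  H_0: rank C_0 − rank ∂_1 = 10 − 9 = 1, and the invariant factors of ∂_1 are all 1, so H_0 ≅ Z.

H_0 = Z.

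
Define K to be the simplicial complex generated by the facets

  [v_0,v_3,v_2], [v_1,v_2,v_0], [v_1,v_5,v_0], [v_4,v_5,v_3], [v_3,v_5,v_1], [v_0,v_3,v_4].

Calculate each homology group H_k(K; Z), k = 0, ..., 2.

H_0 = Z,  H_1 = Z,  H_2 = 0.

We work with the vertex ordering v_0 < v_1 < v_2 < v_3 < v_4 < v_5. The simplices of K, each written with vertices in increasing order, are:

  0-simplices (6): [v_0], [v_1], [v_2], [v_3], [v_4], [v_5]
  1-simplices (12): [v_0,v_1], [v_0,v_2], [v_0,v_3], [v_0,v_4], [v_0,v_5], [v_1,v_2], [v_1,v_3], [v_1,v_5], [v_2,v_3], [v_3,v_4], [v_3,v_5], [v_4,v_5]
  2-simplices (6): [v_0,v_1,v_2], [v_0,v_1,v_5], [v_0,v_2,v_3], [v_0,v_3,v_4], [v_1,v_3,v_5], [v_3,v_4,v_5]

giving chain groups C_0 ≅ Z^6, C_1 ≅ Z^12, C_2 ≅ Z^6.

Boundary ∂_1: C_1 → C_0 is given by ∂[p,q] = [q] − [p].
This gives a 6×12 integer matrix of rank 5; reducing to Smith normal form yields diagonal entries (1,1,1,1,1).

The boundary map ∂_2: C_2 → C_1 sends each 2-simplex [p,q,r] to [q,r] − [p,r] + [p,q]. For instance
  ∂[v_0,v_1,v_5] = [v_1,v_5] − [v_0,v_5] + [v_0,v_1],
  ∂[v_0,v_1,v_2] = [v_1,v_2] − [v_0,v_2] + [v_0,v_1].
As a 12×6 matrix over Z this has rank 6, with invariant factors (1,1,1,1,1,1).

From H_k ≅ ker(∂_k) / im(∂_{k+1}) we obtain:

  H_0: rank C_0 − rank ∂_1 = 6 − 5 = 1, and the invariant factors of ∂_1 are all 1, so H_0 = Z.
  H_1: rank ker ∂_1 − rank ∂_2 = (12 − 5) − 6 = 1, and the invariant factors of ∂_2 are all 1, so H_1 = Z.
  H_2: rank ker ∂_2 − rank ∂_3 = (6 − 6) − 0 = 0, and there is no ∂_3, so H_2 = 0.

As a check, the Euler characteristic is 6 − 12 + 6 = 0, which agrees with 1 − 1 + 0 = 0.
(K is a triangulation of the cylinder S^1 x I.)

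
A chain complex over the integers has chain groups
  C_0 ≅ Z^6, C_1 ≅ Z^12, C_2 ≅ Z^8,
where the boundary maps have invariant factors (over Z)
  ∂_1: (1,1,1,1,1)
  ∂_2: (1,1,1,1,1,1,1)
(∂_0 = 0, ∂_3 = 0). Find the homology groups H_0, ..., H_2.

H_0: b_0 = 6 − 0 − 5 = 1; torsion from ∂_1 factors > 1: none. So H_0 ≅ Z.
H_1: b_1 = 12 − 5 − 7 = 0; torsion from ∂_2 factors > 1: none. So H_1 ≅ 0.
H_2: b_2 = 8 − 7 − 0 = 1; torsion from ∂_3 factors > 1: none. So H_2 ≅ Z.

H_0 ≅ Z,  H_1 = 0,  H_2 ≅ Z.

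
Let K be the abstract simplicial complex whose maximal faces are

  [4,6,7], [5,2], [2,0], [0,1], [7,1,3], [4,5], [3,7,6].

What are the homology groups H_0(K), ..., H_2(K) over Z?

Fix the vertex order 0 < 1 < 2 < 3 < 4 < 5 < 6 < 7 and write every simplex with vertices in increasing order. Then dim K = 2 and the simplices of K are:

  0-simplices (8): [0], [1], [2], [3], [4], [5], [6], [7]
  1-simplices (11): [0,1], [0,2], [1,3], [1,7], [2,5], [3,6], [3,7], [4,5], [4,6], [4,7], [6,7]
  2-simplices (3): [1,3,7], [3,6,7], [4,6,7]

giving chain groups C_0 ≅ Z^8, C_1 ≅ Z^11, C_2 ≅ Z^3.

Boundary ∂_1: C_1 → C_0 maps an edge to its endpoints' difference, ∂[p,q] = q − p.
As a 8×11 matrix over Z this has rank 7, with invariant factors (1,1,1,1,1,1,1).

The boundary map ∂_2: C_2 → C_1 maps a triangle to the signed sum of its edges. For instance
  ∂[3,6,7] = [6,7] − [3,7] + [3,6],
  ∂[1,3,7] = [3,7] − [1,7] + [1,3].
As a 11×3 matrix over Z this has rank 3, with invariant factors (1,1,1).

Now H_k = ker ∂_k / im ∂_{k+1}, so:

  H_0: rank C_0 − rank ∂_1 = 8 − 7 = 1, and the invariant factors of ∂_1 are all 1, so H_0 ≅ Z.
  H_1: rank ker ∂_1 − rank ∂_2 = (11 − 7) − 3 = 1, and the invariant factors of ∂_2 are all 1, so H_1 ≅ Z.
  H_2: rank ker ∂_2 − rank ∂_3 = (3 − 3) − 0 = 0, and there is no ∂_3, so H_2 ≅ 0.

H_0 ≅ Z,  H_1 ≅ Z,  H_2 = 0.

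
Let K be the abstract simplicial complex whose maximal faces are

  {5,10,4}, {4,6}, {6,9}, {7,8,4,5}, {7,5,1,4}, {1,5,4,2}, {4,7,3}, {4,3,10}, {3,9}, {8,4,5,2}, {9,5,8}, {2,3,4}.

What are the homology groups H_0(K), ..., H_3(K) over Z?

Take the total order 1 < 2 < 3 < 4 < 5 < 6 < 7 < 8 < 9 < 10 on the vertex set. Then K (dimension 3) consists of the simplices:

  0-simplices (10): [1], [2], [3], [4], [5], [6], [7], [8], [9], [10]
  1-simplices (24): (24 of them)
  2-simplices (17): [1,2,4], [1,2,5], [1,4,5], [1,4,7], [1,5,7], [2,3,4], [2,4,5], [2,4,8], [2,5,8], [3,4,7], [3,4,10], [4,5,7], [4,5,8], [4,5,10], [4,7,8], [5,7,8], [5,8,9]
  3-simplices (4): [1,2,4,5], [1,4,5,7], [2,4,5,8], [4,5,7,8]

giving chain groups C_0 ≅ Z^10, C_1 ≅ Z^24, C_2 ≅ Z^17, C_3 ≅ Z^4.

The boundary map ∂_1: C_1 → C_0 maps an edge to its endpoints' difference, ∂[p,q] = q − p. For instance
  ∂[1,5] = [5] − [1].
The 10×24 boundary matrix has rank 9 and Smith normal form diag(1,1,1,1,1,1,1,1,1).

The boundary map ∂_2: C_2 → C_1 acts by ∂[p,q,r] = [q,r] − [p,r] + [p,q]. For instance
  ∂[4,7,8] = [7,8] − [4,8] + [4,7],
  ∂[5,7,8] = [7,8] − [5,8] + [5,7].
This gives a 24×17 integer matrix of rank 13; reducing to Smith normal form yields diagonal entries (1,1,1,1,1,1,1,1,1,1,1,1,1).

∂_3: C_3 → C_2 sends each 3-simplex σ to the alternating sum Σ_i (−1)^i (σ with its i-th vertex removed). For instance
  ∂[4,5,7,8] = [5,7,8] − [4,7,8] + [4,5,8] − [4,5,7],
  ∂[1,4,5,7] = [4,5,7] − [1,5,7] + [1,4,7] − [1,4,5].
The 17×4 boundary matrix has rank 4 and Smith normal form diag(1,1,1,1).

From H_k ≅ ker(∂_k) / im(∂_{k+1}) we obtain:

  H_0: rank C_0 − rank ∂_1 = 10 − 9 = 1, and the invariant factors of ∂_1 are all 1, so H_0 = Z.
  H_1: rank ker ∂_1 − rank ∂_2 = (24 − 9) − 13 = 2, and the invariant factors of ∂_2 are all 1, so H_1 = Z^2.
  H_2: rank ker ∂_2 − rank ∂_3 = (17 − 13) − 4 = 0, and the invariant factors of ∂_3 are all 1, so H_2 = 0.
  H_3: rank ker ∂_3 − rank ∂_4 = (4 − 4) − 0 = 0, and there is no ∂_4, so H_3 = 0.

H_0 ≅ Z,  H_1 ≅ Z^2,  H_2 = 0,  H_3 = 0.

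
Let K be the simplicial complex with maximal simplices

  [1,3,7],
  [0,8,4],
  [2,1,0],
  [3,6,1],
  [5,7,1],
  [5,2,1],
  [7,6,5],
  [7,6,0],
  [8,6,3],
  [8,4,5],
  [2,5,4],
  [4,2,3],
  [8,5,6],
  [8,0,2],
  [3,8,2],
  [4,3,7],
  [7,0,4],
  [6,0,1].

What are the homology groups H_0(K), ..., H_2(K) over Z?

H_0 ≅ Z,  H_1 ≅ Z ⊕ Z/2,  H_2 = 0.

Order the vertices as 0 < 1 < 2 < 3 < 4 < 5 < 6 < 7 < 8. Listing each simplex with vertices in this order, K has dimension 2 with simplices:

  0-simplices (9): [0], [1], [2], [3], [4], [5], [6], [7], [8]
  1-simplices (27): (27 of them)
  2-simplices (18): [0,1,2], [0,1,6], [0,2,8], [0,4,7], [0,4,8], [0,6,7], [1,2,5], [1,3,6], [1,3,7], [1,5,7], [2,3,4], [2,3,8], [2,4,5], [3,4,7], [3,6,8], [4,5,8], [5,6,7], [5,6,8]

Hence C_0 ≅ Z^9, C_1 ≅ Z^27, C_2 ≅ Z^18.

Boundary ∂_1: C_1 → C_0 sends each edge [p,q] (with p < q) to q − p. For instance
  ∂[0,2] = [2] − [0].
The 9×27 boundary matrix has rank 8 and Smith normal form diag(1,1,1,1,1,1,1,1).

Boundary ∂_2: C_2 → C_1 maps a triangle to the signed sum of its edges. For instance
  ∂[2,3,4] = [3,4] − [2,4] + [2,3],
  ∂[5,6,7] = [6,7] − [5,7] + [5,6].
The 27×18 boundary matrix has rank 18 and Smith normal form diag(1,1,1,1,1,1,1,1,1,1,1,1,1,1,1,1,1,2).

Computing H_k = (kernel of ∂_k) / (image of ∂_{k+1}):

  H_0: rank C_0 − rank ∂_1 = 9 − 8 = 1, and the invariant factors of ∂_1 are all 1, so H_0 = Z.
  H_1: rank ker ∂_1 − rank ∂_2 = (27 − 8) − 18 = 1, and ∂_2 has invariant factor 2 > 1, so H_1 = Z ⊕ Z/2.
  H_2: rank ker ∂_2 − rank ∂_3 = (18 − 18) − 0 = 0, and there is no ∂_3, so H_2 = 0.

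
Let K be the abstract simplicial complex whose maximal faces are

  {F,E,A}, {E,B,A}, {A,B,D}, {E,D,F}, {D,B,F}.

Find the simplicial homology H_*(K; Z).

H_0 ≅ Z,  H_1 ≅ Z,  H_2 = 0.

Fix the vertex order A < B < D < E < F and write every simplex with vertices in increasing order. Then dim K = 2 and the simplices of K are:

  0-simplices (5): A, B, D, E, F
  1-simplices (10): AB, AD, AE, AF, BD, BE, BF, DE, DF, EF
  2-simplices (5): ABD, ABE, AEF, BDF, DEF

so the chain groups are C_0 ≅ Z^5, C_1 ≅ Z^10, C_2 ≅ Z^5.

∂_1: C_1 → C_0 maps an edge to its endpoints' difference, ∂[p,q] = q − p. For instance
  ∂BD = D − B.
The resulting 5×10 matrix has rank 4, and its Smith normal form has invariant factors (1,1,1,1).

Boundary ∂_2: C_2 → C_1 acts by ∂[p,q,r] = [q,r] − [p,r] + [p,q]. For instance
  ∂DEF = EF − DF + DE,
  ∂ABE = BE − AE + AB.
This gives a 10×5 integer matrix of rank 5; reducing to Smith normal form yields diagonal entries (1,1,1,1,1).

Computing H_k = (kernel of ∂_k) / (image of ∂_{k+1}):

  H_0: rank C_0 − rank ∂_1 = 5 − 4 = 1, and the invariant factors of ∂_1 are all 1, so H_0 = Z.
  H_1: rank ker ∂_1 − rank ∂_2 = (10 − 4) − 5 = 1, and the invariant factors of ∂_2 are all 1, so H_1 = Z.
  H_2: rank ker ∂_2 − rank ∂_3 = (5 − 5) − 0 = 0, and there is no ∂_3, so H_2 = 0.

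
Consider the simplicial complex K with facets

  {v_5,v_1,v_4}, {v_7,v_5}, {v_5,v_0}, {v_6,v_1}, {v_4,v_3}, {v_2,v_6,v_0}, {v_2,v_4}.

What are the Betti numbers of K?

b_0 = 1, b_1 = 2, b_2 = 0.

Take the total order v_0 < v_1 < v_2 < v_3 < v_4 < v_5 < v_6 < v_7 on the vertex set. Then K (dimension 2) consists of the simplices:

  0-simplices (8): [v_0], [v_1], [v_2], [v_3], [v_4], [v_5], [v_6], [v_7]
  1-simplices (11): [v_0,v_2], [v_0,v_5], [v_0,v_6], [v_1,v_4], [v_1,v_5], [v_1,v_6], [v_2,v_4], [v_2,v_6], [v_3,v_4], [v_4,v_5], [v_5,v_7]
  2-simplices (2): [v_0,v_2,v_6], [v_1,v_4,v_5]

giving chain groups C_0 ≅ Z^8, C_1 ≅ Z^11, C_2 ≅ Z^2.

The boundary map ∂_1: C_1 → C_0 is given by ∂[p,q] = [q] − [p]. For instance
  ∂[v_4,v_5] = [v_5] − [v_4].
This gives a 8×11 integer matrix of rank 7; reducing to Smith normal form yields diagonal entries (1,1,1,1,1,1,1).

∂_2: C_2 → C_1 sends each 2-simplex [p,q,r] to [q,r] − [p,r] + [p,q]. For instance
  ∂[v_0,v_2,v_6] = [v_2,v_6] − [v_0,v_6] + [v_0,v_2],
  ∂[v_1,v_4,v_5] = [v_4,v_5] − [v_1,v_5] + [v_1,v_4].
The 11×2 boundary matrix has rank 2 and Smith normal form diag(1,1).

From H_k ≅ ker(∂_k) / im(∂_{k+1}) we obtain:

  H_0: rank C_0 − rank ∂_1 = 8 − 7 = 1, and the invariant factors of ∂_1 are all 1, so H_0 ≅ Z.
  H_1: rank ker ∂_1 − rank ∂_2 = (11 − 7) − 2 = 2, and the invariant factors of ∂_2 are all 1, so H_1 ≅ Z^2.
  H_2: rank ker ∂_2 − rank ∂_3 = (2 − 2) − 0 = 0, and there is no ∂_3, so H_2 ≅ 0.

Hence the Betti numbers are b_0 = 1, b_1 = 2, b_2 = 0.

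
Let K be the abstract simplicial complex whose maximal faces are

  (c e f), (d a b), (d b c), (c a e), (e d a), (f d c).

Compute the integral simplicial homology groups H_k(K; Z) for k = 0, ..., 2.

H_0 = Z,  H_1 = Z,  H_2 = 0.

Order the vertices as a < b < c < d < e < f. Listing each simplex with vertices in this order, K has dimension 2 with simplices:

  0-simplices (6): a, b, c, d, e, f
  1-simplices (12): ab, ac, ad, ae, bc, bd, cd, ce, cf, de, df, ef
  2-simplices (6): abd, ace, ade, bcd, cdf, cef

so the chain groups are C_0 ≅ Z^6, C_1 ≅ Z^12, C_2 ≅ Z^6.

Boundary ∂_1: C_1 → C_0 maps an edge to its endpoints' difference, ∂[p,q] = q − p. For instance
  ∂bd = d − b.
As a 6×12 matrix over Z this has rank 5, with invariant factors (1,1,1,1,1).

Boundary ∂_2: C_2 → C_1 sends each 2-simplex [p,q,r] to [q,r] − [p,r] + [p,q]. For instance
  ∂ace = ce − ae + ac,
  ∂cdf = df − cf + cd.
The resulting 12×6 matrix has rank 6, and its Smith normal form has invariant factors (1,1,1,1,1,1).

Now H_k = ker ∂_k / im ∂_{k+1}, so:

  H_0: rank C_0 − rank ∂_1 = 6 − 5 = 1, and the invariant factors of ∂_1 are all 1, so H_0 = Z.
  H_1: rank ker ∂_1 − rank ∂_2 = (12 − 5) − 6 = 1, and the invariant factors of ∂_2 are all 1, so H_1 = Z.
  H_2: rank ker ∂_2 − rank ∂_3 = (6 − 6) − 0 = 0, and there is no ∂_3, so H_2 = 0.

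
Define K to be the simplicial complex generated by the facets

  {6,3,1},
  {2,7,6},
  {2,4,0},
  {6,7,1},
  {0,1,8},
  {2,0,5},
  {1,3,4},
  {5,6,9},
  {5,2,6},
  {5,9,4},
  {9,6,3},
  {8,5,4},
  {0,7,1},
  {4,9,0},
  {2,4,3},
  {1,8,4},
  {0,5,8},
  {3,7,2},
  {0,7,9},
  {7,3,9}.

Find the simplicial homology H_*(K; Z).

H_0 ≅ Z,  H_1 ≅ Z ⊕ Z/2Z,  H_2 = 0.

We work with the vertex ordering 0 < 1 < 2 < 3 < 4 < 5 < 6 < 7 < 8 < 9. The simplices of K, each written with vertices in increasing order, are:

  0-simplices (10): [0], [1], [2], [3], [4], [5], [6], [7], [8], [9]
  1-simplices (30): (30 of them)
  2-simplices (20): (20 of them)

giving chain groups C_0 ≅ Z^10, C_1 ≅ Z^30, C_2 ≅ Z^20.

The boundary map ∂_1: C_1 → C_0 maps an edge to its endpoints' difference, ∂[p,q] = q − p.
The resulting 10×30 matrix has rank 9, and its Smith normal form has invariant factors (1,1,1,1,1,1,1,1,1).

The boundary map ∂_2: C_2 → C_1 sends each 2-simplex [p,q,r] to [q,r] − [p,r] + [p,q]. For instance
  ∂[2,5,6] = [5,6] − [2,6] + [2,5],
  ∂[1,3,6] = [3,6] − [1,6] + [1,3].
The resulting 30×20 matrix has rank 20, and its Smith normal form has invariant factors (1,1,1,1,1,1,1,1,1,1,1,1,1,1,1,1,1,1,1,2).

Computing H_k = (kernel of ∂_k) / (image of ∂_{k+1}):

  H_0: rank C_0 − rank ∂_1 = 10 − 9 = 1, and the invariant factors of ∂_1 are all 1, so H_0 ≅ Z.
  H_1: rank ker ∂_1 − rank ∂_2 = (30 − 9) − 20 = 1, and ∂_2 has invariant factor 2 > 1, so H_1 ≅ Z ⊕ Z/2Z.
  H_2: rank ker ∂_2 − rank ∂_3 = (20 − 20) − 0 = 0, and there is no ∂_3, so H_2 ≅ 0.

As a check, the Euler characteristic is 10 − 30 + 20 = 0, which agrees with 1 − 1 + 0 = 0.
(K is a triangulation of the Klein bottle.)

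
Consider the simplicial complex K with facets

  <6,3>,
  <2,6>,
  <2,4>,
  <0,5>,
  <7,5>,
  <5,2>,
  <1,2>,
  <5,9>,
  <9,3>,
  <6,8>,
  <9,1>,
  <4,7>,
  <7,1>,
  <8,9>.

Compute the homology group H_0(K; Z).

Fix the vertex order 0 < 1 < 2 < 3 < 4 < 5 < 6 < 7 < 8 < 9 and write every simplex with vertices in increasing order. Then dim K = 1 and the simplices of K are:

  0-simplices (10): [0], [1], [2], [3], [4], [5], [6], [7], [8], [9]
  1-simplices (14): [0,5], [1,2], [1,7], [1,9], [2,4], [2,5], [2,6], [3,6], [3,9], [4,7], [5,7], [5,9], [6,8], [8,9]

giving chain groups C_0 ≅ Z^10, C_1 ≅ Z^14.

∂_1: C_1 → C_0 maps an edge to its endpoints' difference, ∂[p,q] = q − p.
This gives a 10×14 integer matrix of rank 9; reducing to Smith normal form yields diagonal entries (1,1,1,1,1,1,1,1,1).

From H_k ≅ ker(∂_k) / im(∂_{k+1}) we obtain:

  H_0: rank C_0 − rank ∂_1 = 10 − 9 = 1, and the invariant factors of ∂_1 are all 1, so H_0 ≅ Z.

H_0 ≅ Z.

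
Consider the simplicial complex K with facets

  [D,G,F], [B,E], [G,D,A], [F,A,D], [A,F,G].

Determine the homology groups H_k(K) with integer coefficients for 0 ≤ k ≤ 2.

K has 6 vertices, 7 edges, 4 triangles.
rank ∂_0 = 0, rank ∂_1 = 4 ⇒ b_0 = 6 − 0 − 4 = 2; all invariant factors of ∂_1 are 1 so no torsion. So H_0 = Z^2.
rank ∂_1 = 4, rank ∂_2 = 3 ⇒ b_1 = 7 − 4 − 3 = 0; all invariant factors of ∂_2 are 1 so no torsion. So H_1 = 0.
rank ∂_2 = 3, rank ∂_3 = 0 ⇒ b_2 = 4 − 3 − 0 = 1. So H_2 = Z.

H_0 = Z^2,  H_1 = 0,  H_2 = Z.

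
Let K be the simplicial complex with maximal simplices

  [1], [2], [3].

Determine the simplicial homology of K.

H_0 = Z^3.

Take the total order 1 < 2 < 3 on the vertex set. Then K (dimension 0) consists of the simplices:

  0-simplices (3): [1], [2], [3]

so the chain groups are C_0 ≅ Z^3.

Reading off H_k = ker ∂_k / im ∂_{k+1}:

  H_0: rank C_0 − rank ∂_1 = 3 − 0 = 3, and there is no ∂_1, so H_0 = Z^3.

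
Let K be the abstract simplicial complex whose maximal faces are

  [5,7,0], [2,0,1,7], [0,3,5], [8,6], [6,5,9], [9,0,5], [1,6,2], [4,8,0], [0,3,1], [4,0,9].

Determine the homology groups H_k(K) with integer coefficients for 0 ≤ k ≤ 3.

H_0 = Z,  H_1 = Z^2,  H_2 = 0,  H_3 = 0.

K has 10 vertices, 22 edges, 12 triangles, 1 3-simplex.
rank ∂_0 = 0, rank ∂_1 = 9 ⇒ b_0 = 10 − 0 − 9 = 1; all invariant factors of ∂_1 are 1 so no torsion. So H_0 = Z.
rank ∂_1 = 9, rank ∂_2 = 11 ⇒ b_1 = 22 − 9 − 11 = 2; all invariant factors of ∂_2 are 1 so no torsion. So H_1 = Z^2.
rank ∂_2 = 11, rank ∂_3 = 1 ⇒ b_2 = 12 − 11 − 1 = 0; all invariant factors of ∂_3 are 1 so no torsion. So H_2 = 0.
rank ∂_3 = 1, rank ∂_4 = 0 ⇒ b_3 = 1 − 1 − 0 = 0. So H_3 = 0.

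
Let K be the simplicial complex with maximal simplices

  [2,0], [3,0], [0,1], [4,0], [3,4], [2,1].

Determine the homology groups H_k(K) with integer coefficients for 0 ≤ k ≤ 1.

H_0 = Z,  H_1 = Z^2.

Order the vertices as 0 < 1 < 2 < 3 < 4. Listing each simplex with vertices in this order, K has dimension 1 with simplices:

  0-simplices (5): [0], [1], [2], [3], [4]
  1-simplices (6): [0,1], [0,2], [0,3], [0,4], [1,2], [3,4]

giving chain groups C_0 ≅ Z^5, C_1 ≅ Z^6.

∂_1: C_1 → C_0 is given by ∂[p,q] = [q] − [p].
The 5×6 boundary matrix has rank 4 and Smith normal form diag(1,1,1,1).

Reading off H_k = ker ∂_k / im ∂_{k+1}:

  H_0: rank C_0 − rank ∂_1 = 5 − 4 = 1, and the invariant factors of ∂_1 are all 1, so H_0 ≅ Z.
  H_1: rank ker ∂_1 − rank ∂_2 = (6 − 4) − 0 = 2, and there is no ∂_2, so H_1 ≅ Z^2.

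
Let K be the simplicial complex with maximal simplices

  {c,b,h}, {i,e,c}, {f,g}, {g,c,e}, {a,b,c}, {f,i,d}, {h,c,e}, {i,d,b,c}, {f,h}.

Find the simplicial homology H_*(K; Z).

Take the total order a < b < c < d < e < f < g < h < i on the vertex set. Then K (dimension 3) consists of the simplices:

  0-simplices (9): a, b, c, d, e, f, g, h, i
  1-simplices (19): ab, ac, bc, bd, bh, bi, cd, ce, cg, ch, ci, df, di, eg, eh, ei, fg, fh, fi
  2-simplices (10): abc, bcd, bch, bci, bdi, cdi, ceg, ceh, cei, dfi
  3-simplices (1): bcdi

so the chain groups are C_0 ≅ Z^9, C_1 ≅ Z^19, C_2 ≅ Z^10, C_3 ≅ Z^1.

Boundary ∂_1: C_1 → C_0 sends each edge [p,q] (with p < q) to q − p. For instance
  ∂bh = h − b.
As a 9×19 matrix over Z this has rank 8, with invariant factors (1,1,1,1,1,1,1,1).

∂_2: C_2 → C_1 acts by ∂[p,q,r] = [q,r] − [p,r] + [p,q]. For instance
  ∂dfi = fi − di + df,
  ∂cdi = di − ci + cd.
The 19×10 boundary matrix has rank 9 and Smith normal form diag(1,1,1,1,1,1,1,1,1).

Boundary ∂_3: C_3 → C_2 sends each 3-simplex σ to the alternating sum Σ_i (−1)^i (σ with its i-th vertex removed). For instance
  ∂bcdi = cdi − bdi + bci − bcd.
The resulting 10×1 matrix has rank 1, and its Smith normal form has invariant factors (1).

From H_k ≅ ker(∂_k) / im(∂_{k+1}) we obtain:

  H_0: rank C_0 − rank ∂_1 = 9 − 8 = 1, and the invariant factors of ∂_1 are all 1, so H_0 = Z.
  H_1: rank ker ∂_1 − rank ∂_2 = (19 − 8) − 9 = 2, and the invariant factors of ∂_2 are all 1, so H_1 = Z^2.
  H_2: rank ker ∂_2 − rank ∂_3 = (10 − 9) − 1 = 0, and the invariant factors of ∂_3 are all 1, so H_2 = 0.
  H_3: rank ker ∂_3 − rank ∂_4 = (1 − 1) − 0 = 0, and there is no ∂_4, so H_3 = 0.

H_0 ≅ Z,  H_1 ≅ Z^2,  H_2 = 0,  H_3 = 0.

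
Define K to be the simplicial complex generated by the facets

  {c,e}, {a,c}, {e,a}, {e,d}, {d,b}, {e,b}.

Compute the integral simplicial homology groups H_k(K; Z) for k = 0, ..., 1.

H_0 ≅ Z,  H_1 ≅ Z^2.

Order the vertices as a < b < c < d < e. Listing each simplex with vertices in this order, K has dimension 1 with simplices:

  0-simplices (5): a, b, c, d, e
  1-simplices (6): ac, ae, bd, be, ce, de

so the chain groups are C_0 ≅ Z^5, C_1 ≅ Z^6.

Boundary ∂_1: C_1 → C_0 sends each edge [p,q] (with p < q) to q − p. For instance
  ∂ac = c − a.
This gives a 5×6 integer matrix of rank 4; reducing to Smith normal form yields diagonal entries (1,1,1,1).

Now H_k = ker ∂_k / im ∂_{k+1}, so:

  H_0: rank C_0 − rank ∂_1 = 5 − 4 = 1, and the invariant factors of ∂_1 are all 1, so H_0 = Z.
  H_1: rank ker ∂_1 − rank ∂_2 = (6 − 4) − 0 = 2, and there is no ∂_2, so H_1 = Z^2.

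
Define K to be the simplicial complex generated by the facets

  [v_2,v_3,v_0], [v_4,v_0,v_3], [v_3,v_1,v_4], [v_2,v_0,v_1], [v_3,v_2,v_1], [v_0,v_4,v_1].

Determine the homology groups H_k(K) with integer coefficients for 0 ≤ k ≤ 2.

H_0 = Z,  H_1 = 0,  H_2 = Z.

K has 5 vertices, 9 edges, 6 triangles.
rank ∂_0 = 0, rank ∂_1 = 4 ⇒ b_0 = 5 − 0 − 4 = 1; all invariant factors of ∂_1 are 1 so no torsion. So H_0 = Z.
rank ∂_1 = 4, rank ∂_2 = 5 ⇒ b_1 = 9 − 4 − 5 = 0; all invariant factors of ∂_2 are 1 so no torsion. So H_1 = 0.
rank ∂_2 = 5, rank ∂_3 = 0 ⇒ b_2 = 6 − 5 − 0 = 1. So H_2 = Z.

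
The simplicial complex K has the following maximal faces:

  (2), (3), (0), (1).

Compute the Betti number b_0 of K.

b_0 = 4.

Order the vertices as 0 < 1 < 2 < 3. Listing each simplex with vertices in this order, K has dimension 0 with simplices:

  0-simplices (4): [0], [1], [2], [3]

so the chain groups are C_0 ≅ Z^4.

Computing H_k = (kernel of ∂_k) / (image of ∂_{k+1}):

  H_0: rank C_0 − rank ∂_1 = 4 − 0 = 4, and there is no ∂_1, so H_0 = Z^4.

Hence the Betti numbers are b_0 = 4.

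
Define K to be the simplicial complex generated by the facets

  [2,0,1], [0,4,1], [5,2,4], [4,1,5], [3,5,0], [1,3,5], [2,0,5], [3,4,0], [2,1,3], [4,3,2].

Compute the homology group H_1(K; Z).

H_1 = Z/2.

Fix the vertex order 0 < 1 < 2 < 3 < 4 < 5 and write every simplex with vertices in increasing order. Then dim K = 2 and the simplices of K are:

  0-simplices (6): [0], [1], [2], [3], [4], [5]
  1-simplices (15): [0,1], [0,2], [0,3], [0,4], [0,5], [1,2], [1,3], [1,4], [1,5], [2,3], [2,4], [2,5], [3,4], [3,5], [4,5]
  2-simplices (10): [0,1,2], [0,1,4], [0,2,5], [0,3,4], [0,3,5], [1,2,3], [1,3,5], [1,4,5], [2,3,4], [2,4,5]

so the chain groups are C_0 ≅ Z^6, C_1 ≅ Z^15, C_2 ≅ Z^10.

Boundary ∂_1: C_1 → C_0 maps an edge to its endpoints' difference, ∂[p,q] = q − p. For instance
  ∂[1,2] = [2] − [1].
This gives a 6×15 integer matrix of rank 5; reducing to Smith normal form yields diagonal entries (1,1,1,1,1).

The boundary map ∂_2: C_2 → C_1 acts by ∂[p,q,r] = [q,r] − [p,r] + [p,q]. For instance
  ∂[0,1,2] = [1,2] − [0,2] + [0,1],
  ∂[1,3,5] = [3,5] − [1,5] + [1,3].
The 15×10 boundary matrix has rank 10 and Smith normal form diag(1,1,1,1,1,1,1,1,1,2).

Reading off H_k = ker ∂_k / im ∂_{k+1}:

  H_1: rank ker ∂_1 − rank ∂_2 = (15 − 5) − 10 = 0, and ∂_2 has invariant factor 2 > 1, so H_1 ≅ Z/2.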